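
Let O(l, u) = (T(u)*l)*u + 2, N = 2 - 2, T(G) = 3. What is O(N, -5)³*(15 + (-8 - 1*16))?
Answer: -72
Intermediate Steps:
N = 0
O(l, u) = 2 + 3*l*u (O(l, u) = (3*l)*u + 2 = 3*l*u + 2 = 2 + 3*l*u)
O(N, -5)³*(15 + (-8 - 1*16)) = (2 + 3*0*(-5))³*(15 + (-8 - 1*16)) = (2 + 0)³*(15 + (-8 - 16)) = 2³*(15 - 24) = 8*(-9) = -72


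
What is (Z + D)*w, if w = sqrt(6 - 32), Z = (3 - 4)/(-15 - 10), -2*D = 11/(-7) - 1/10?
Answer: 613*I*sqrt(26)/700 ≈ 4.4653*I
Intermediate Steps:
D = 117/140 (D = -(11/(-7) - 1/10)/2 = -(11*(-1/7) - 1*1/10)/2 = -(-11/7 - 1/10)/2 = -1/2*(-117/70) = 117/140 ≈ 0.83571)
Z = 1/25 (Z = -1/(-25) = -1*(-1/25) = 1/25 ≈ 0.040000)
w = I*sqrt(26) (w = sqrt(-26) = I*sqrt(26) ≈ 5.099*I)
(Z + D)*w = (1/25 + 117/140)*(I*sqrt(26)) = 613*(I*sqrt(26))/700 = 613*I*sqrt(26)/700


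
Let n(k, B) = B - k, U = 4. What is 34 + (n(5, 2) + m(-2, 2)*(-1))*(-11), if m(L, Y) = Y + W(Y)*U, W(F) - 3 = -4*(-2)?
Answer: 573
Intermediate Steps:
W(F) = 11 (W(F) = 3 - 4*(-2) = 3 + 8 = 11)
m(L, Y) = 44 + Y (m(L, Y) = Y + 11*4 = Y + 44 = 44 + Y)
34 + (n(5, 2) + m(-2, 2)*(-1))*(-11) = 34 + ((2 - 1*5) + (44 + 2)*(-1))*(-11) = 34 + ((2 - 5) + 46*(-1))*(-11) = 34 + (-3 - 46)*(-11) = 34 - 49*(-11) = 34 + 539 = 573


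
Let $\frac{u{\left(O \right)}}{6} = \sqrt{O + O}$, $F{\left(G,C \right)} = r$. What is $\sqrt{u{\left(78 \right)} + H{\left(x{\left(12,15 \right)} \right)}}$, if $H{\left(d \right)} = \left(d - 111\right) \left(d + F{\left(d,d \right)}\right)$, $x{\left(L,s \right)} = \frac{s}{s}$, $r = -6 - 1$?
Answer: $2 \sqrt{165 + 3 \sqrt{39}} \approx 27.11$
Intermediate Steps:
$r = -7$
$F{\left(G,C \right)} = -7$
$x{\left(L,s \right)} = 1$
$u{\left(O \right)} = 6 \sqrt{2} \sqrt{O}$ ($u{\left(O \right)} = 6 \sqrt{O + O} = 6 \sqrt{2 O} = 6 \sqrt{2} \sqrt{O}$)
$H{\left(d \right)} = \left(-111 + d\right) \left(-7 + d\right)$ ($H{\left(d \right)} = \left(d - 111\right) \left(d - 7\right) = \left(-111 + d\right) \left(-7 + d\right)$)
$\sqrt{u{\left(78 \right)} + H{\left(x{\left(12,15 \right)} \right)}} = \sqrt{6 \sqrt{2} \sqrt{78} + \left(777 + 1^{2} - 118\right)} = \sqrt{12 \sqrt{39} + \left(777 + 1 - 118\right)} = \sqrt{12 \sqrt{39} + 660} = \sqrt{660 + 12 \sqrt{39}}$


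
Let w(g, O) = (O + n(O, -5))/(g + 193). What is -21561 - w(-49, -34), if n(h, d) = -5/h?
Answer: -105561505/4896 ≈ -21561.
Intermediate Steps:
w(g, O) = (O - 5/O)/(193 + g) (w(g, O) = (O - 5/O)/(g + 193) = (O - 5/O)/(193 + g))
-21561 - w(-49, -34) = -21561 - (-5 + (-34)²)/((-34)*(193 - 49)) = -21561 - (-1)*(-5 + 1156)/(34*144) = -21561 - (-1)*1151/(34*144) = -21561 - 1*(-1151/4896) = -21561 + 1151/4896 = -105561505/4896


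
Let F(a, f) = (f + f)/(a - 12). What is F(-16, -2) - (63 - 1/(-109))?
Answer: -47967/763 ≈ -62.866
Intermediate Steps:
F(a, f) = 2*f/(-12 + a) (F(a, f) = (2*f)/(-12 + a) = 2*f/(-12 + a))
F(-16, -2) - (63 - 1/(-109)) = 2*(-2)/(-12 - 16) - (63 - 1/(-109)) = 2*(-2)/(-28) - (63 - 1*(-1/109)) = 2*(-2)*(-1/28) - (63 + 1/109) = ⅐ - 1*6868/109 = ⅐ - 6868/109 = -47967/763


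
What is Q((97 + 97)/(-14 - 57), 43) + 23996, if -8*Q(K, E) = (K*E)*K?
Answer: 241523085/10082 ≈ 23956.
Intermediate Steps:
Q(K, E) = -E*K**2/8 (Q(K, E) = -K*E*K/8 = -E*K*K/8 = -E*K**2/8)
Q((97 + 97)/(-14 - 57), 43) + 23996 = -1/8*43*((97 + 97)/(-14 - 57))**2 + 23996 = -1/8*43*(194/(-71))**2 + 23996 = -1/8*43*(194*(-1/71))**2 + 23996 = -1/8*43*(-194/71)**2 + 23996 = -1/8*43*37636/5041 + 23996 = -404587/10082 + 23996 = 241523085/10082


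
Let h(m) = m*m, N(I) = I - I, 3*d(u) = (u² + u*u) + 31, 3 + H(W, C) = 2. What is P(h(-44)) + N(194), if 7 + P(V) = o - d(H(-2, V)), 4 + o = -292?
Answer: -314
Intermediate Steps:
o = -296 (o = -4 - 292 = -296)
H(W, C) = -1 (H(W, C) = -3 + 2 = -1)
d(u) = 31/3 + 2*u²/3 (d(u) = ((u² + u*u) + 31)/3 = ((u² + u²) + 31)/3 = (2*u² + 31)/3 = (31 + 2*u²)/3 = 31/3 + 2*u²/3)
N(I) = 0
h(m) = m²
P(V) = -314 (P(V) = -7 + (-296 - (31/3 + (⅔)*(-1)²)) = -7 + (-296 - (31/3 + (⅔)*1)) = -7 + (-296 - (31/3 + ⅔)) = -7 + (-296 - 1*11) = -7 + (-296 - 11) = -7 - 307 = -314)
P(h(-44)) + N(194) = -314 + 0 = -314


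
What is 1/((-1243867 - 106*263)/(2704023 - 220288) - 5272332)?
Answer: -496747/2619015358353 ≈ -1.8967e-7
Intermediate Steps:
1/((-1243867 - 106*263)/(2704023 - 220288) - 5272332) = 1/((-1243867 - 27878)/2483735 - 5272332) = 1/(-1271745*1/2483735 - 5272332) = 1/(-254349/496747 - 5272332) = 1/(-2619015358353/496747) = -496747/2619015358353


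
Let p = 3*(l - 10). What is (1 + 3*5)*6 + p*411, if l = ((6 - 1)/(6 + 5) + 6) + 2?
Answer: -19905/11 ≈ -1809.5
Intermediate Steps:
l = 93/11 (l = (5/11 + 6) + 2 = 71/11 + 2 = 93/11 ≈ 8.4545)
p = -51/11 (p = 3*(93/11 - 10) = 3*(-17/11) = -51/11 ≈ -4.6364)
(1 + 3*5)*6 + p*411 = (1 + 3*5)*6 - 51/11*411 = (1 + 15)*6 - 20961/11 = 16*6 - 20961/11 = 96 - 20961/11 = -19905/11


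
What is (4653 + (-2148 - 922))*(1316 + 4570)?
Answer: 9317538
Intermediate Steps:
(4653 + (-2148 - 922))*(1316 + 4570) = (4653 - 3070)*5886 = 1583*5886 = 9317538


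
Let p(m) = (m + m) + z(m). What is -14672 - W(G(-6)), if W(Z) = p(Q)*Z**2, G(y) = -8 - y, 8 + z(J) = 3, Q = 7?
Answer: -14708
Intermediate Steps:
z(J) = -5 (z(J) = -8 + 3 = -5)
p(m) = -5 + 2*m (p(m) = (m + m) - 5 = 2*m - 5 = -5 + 2*m)
W(Z) = 9*Z**2 (W(Z) = (-5 + 2*7)*Z**2 = (-5 + 14)*Z**2 = 9*Z**2)
-14672 - W(G(-6)) = -14672 - 9*(-8 - 1*(-6))**2 = -14672 - 9*(-8 + 6)**2 = -14672 - 9*(-2)**2 = -14672 - 9*4 = -14672 - 1*36 = -14672 - 36 = -14708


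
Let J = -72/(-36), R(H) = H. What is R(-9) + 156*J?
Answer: 303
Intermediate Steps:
J = 2 (J = -72*(-1/36) = 2)
R(-9) + 156*J = -9 + 156*2 = -9 + 312 = 303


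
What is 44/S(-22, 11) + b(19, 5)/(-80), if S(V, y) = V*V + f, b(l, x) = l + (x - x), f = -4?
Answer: -7/48 ≈ -0.14583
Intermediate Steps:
b(l, x) = l (b(l, x) = l + 0 = l)
S(V, y) = -4 + V² (S(V, y) = V*V - 4 = V² - 4 = -4 + V²)
44/S(-22, 11) + b(19, 5)/(-80) = 44/(-4 + (-22)²) + 19/(-80) = 44/(-4 + 484) + 19*(-1/80) = 44/480 - 19/80 = 44*(1/480) - 19/80 = 11/120 - 19/80 = -7/48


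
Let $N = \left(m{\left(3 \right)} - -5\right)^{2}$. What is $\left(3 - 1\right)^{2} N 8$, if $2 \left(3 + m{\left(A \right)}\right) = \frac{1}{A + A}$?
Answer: $\frac{1250}{9} \approx 138.89$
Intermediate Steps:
$m{\left(A \right)} = -3 + \frac{1}{4 A}$ ($m{\left(A \right)} = -3 + \frac{1}{2 \left(A + A\right)} = -3 + \frac{1}{2 \cdot 2 A} = -3 + \frac{\frac{1}{2} \frac{1}{A}}{2} = -3 + \frac{1}{4 A}$)
$N = \frac{625}{144}$ ($N = \left(\left(-3 + \frac{1}{4 \cdot 3}\right) - -5\right)^{2} = \left(\left(-3 + \frac{1}{4} \cdot \frac{1}{3}\right) + 5\right)^{2} = \left(\left(-3 + \frac{1}{12}\right) + 5\right)^{2} = \left(- \frac{35}{12} + 5\right)^{2} = \left(\frac{25}{12}\right)^{2} = \frac{625}{144} \approx 4.3403$)
$\left(3 - 1\right)^{2} N 8 = \left(3 - 1\right)^{2} \cdot \frac{625}{144} \cdot 8 = 2^{2} \cdot \frac{625}{144} \cdot 8 = 4 \cdot \frac{625}{144} \cdot 8 = \frac{625}{36} \cdot 8 = \frac{1250}{9}$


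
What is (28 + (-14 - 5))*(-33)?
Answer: -297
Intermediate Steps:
(28 + (-14 - 5))*(-33) = (28 - 19)*(-33) = 9*(-33) = -297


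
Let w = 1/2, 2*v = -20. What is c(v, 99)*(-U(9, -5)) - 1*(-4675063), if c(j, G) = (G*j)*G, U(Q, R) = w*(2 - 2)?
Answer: 4675063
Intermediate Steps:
v = -10 (v = (½)*(-20) = -10)
w = ½ (w = 1*(½) = ½ ≈ 0.50000)
U(Q, R) = 0 (U(Q, R) = (2 - 2)/2 = (½)*0 = 0)
c(j, G) = j*G²
c(v, 99)*(-U(9, -5)) - 1*(-4675063) = (-10*99²)*(-1*0) - 1*(-4675063) = -10*9801*0 + 4675063 = -98010*0 + 4675063 = 0 + 4675063 = 4675063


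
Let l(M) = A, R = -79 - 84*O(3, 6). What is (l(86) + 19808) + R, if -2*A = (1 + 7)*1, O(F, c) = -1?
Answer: 19809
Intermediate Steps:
A = -4 (A = -(1 + 7)/2 = -4 ≈ -4.0000)
R = 5 (R = -79 - 84*(-1) = -79 + 84 = 5)
l(M) = -4
(l(86) + 19808) + R = (-4 + 19808) + 5 = 19804 + 5 = 19809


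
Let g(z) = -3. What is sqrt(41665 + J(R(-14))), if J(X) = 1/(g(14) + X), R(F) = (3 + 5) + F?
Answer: 2*sqrt(93746)/3 ≈ 204.12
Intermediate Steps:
R(F) = 8 + F
J(X) = 1/(-3 + X)
sqrt(41665 + J(R(-14))) = sqrt(41665 + 1/(-3 + (8 - 14))) = sqrt(41665 + 1/(-3 - 6)) = sqrt(41665 + 1/(-9)) = sqrt(41665 - 1/9) = sqrt(374984/9) = 2*sqrt(93746)/3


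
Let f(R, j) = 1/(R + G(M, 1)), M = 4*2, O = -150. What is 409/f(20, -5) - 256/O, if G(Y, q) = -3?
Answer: 521603/75 ≈ 6954.7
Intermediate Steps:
M = 8
f(R, j) = 1/(-3 + R) (f(R, j) = 1/(R - 3) = 1/(-3 + R))
409/f(20, -5) - 256/O = 409/(1/(-3 + 20)) - 256/(-150) = 409/(1/17) - 256*(-1/150) = 409/(1/17) + 128/75 = 409*17 + 128/75 = 6953 + 128/75 = 521603/75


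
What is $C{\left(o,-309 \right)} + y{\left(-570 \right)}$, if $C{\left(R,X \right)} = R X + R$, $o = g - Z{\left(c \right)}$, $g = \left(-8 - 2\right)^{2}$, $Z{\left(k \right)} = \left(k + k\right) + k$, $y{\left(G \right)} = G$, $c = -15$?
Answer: $-45230$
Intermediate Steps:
$Z{\left(k \right)} = 3 k$ ($Z{\left(k \right)} = 2 k + k = 3 k$)
$g = 100$ ($g = \left(-10\right)^{2} = 100$)
$o = 145$ ($o = 100 - 3 \left(-15\right) = 100 - -45 = 100 + 45 = 145$)
$C{\left(R,X \right)} = R + R X$
$C{\left(o,-309 \right)} + y{\left(-570 \right)} = 145 \left(1 - 309\right) - 570 = 145 \left(-308\right) - 570 = -44660 - 570 = -45230$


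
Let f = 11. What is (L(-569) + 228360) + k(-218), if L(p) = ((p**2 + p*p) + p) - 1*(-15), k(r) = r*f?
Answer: 872930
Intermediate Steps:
k(r) = 11*r (k(r) = r*11 = 11*r)
L(p) = 15 + p + 2*p**2 (L(p) = ((p**2 + p**2) + p) + 15 = (2*p**2 + p) + 15 = (p + 2*p**2) + 15 = 15 + p + 2*p**2)
(L(-569) + 228360) + k(-218) = ((15 - 569 + 2*(-569)**2) + 228360) + 11*(-218) = ((15 - 569 + 2*323761) + 228360) - 2398 = ((15 - 569 + 647522) + 228360) - 2398 = (646968 + 228360) - 2398 = 875328 - 2398 = 872930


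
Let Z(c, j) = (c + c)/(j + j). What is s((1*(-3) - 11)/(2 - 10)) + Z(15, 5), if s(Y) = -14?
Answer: -11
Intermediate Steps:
Z(c, j) = c/j (Z(c, j) = (2*c)/((2*j)) = (2*c)*(1/(2*j)) = c/j)
s((1*(-3) - 11)/(2 - 10)) + Z(15, 5) = -14 + 15/5 = -14 + 15*(⅕) = -14 + 3 = -11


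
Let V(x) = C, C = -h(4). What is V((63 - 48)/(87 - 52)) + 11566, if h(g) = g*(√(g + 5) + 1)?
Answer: 11550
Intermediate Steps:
h(g) = g*(1 + √(5 + g)) (h(g) = g*(√(5 + g) + 1) = g*(1 + √(5 + g)))
C = -16 (C = -4*(1 + √(5 + 4)) = -4*(1 + √9) = -4*(1 + 3) = -4*4 = -1*16 = -16)
V(x) = -16
V((63 - 48)/(87 - 52)) + 11566 = -16 + 11566 = 11550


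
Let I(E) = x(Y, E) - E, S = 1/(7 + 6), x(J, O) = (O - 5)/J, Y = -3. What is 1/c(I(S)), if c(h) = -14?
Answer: -1/14 ≈ -0.071429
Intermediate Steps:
x(J, O) = (-5 + O)/J
S = 1/13 ≈ 0.076923
I(E) = 5/3 - 4*E/3 (I(E) = (-5 + E)/(-3) - E = -(-5 + E)/3 - E = (5/3 - E/3) - E = 5/3 - 4*E/3)
1/c(I(S)) = 1/(-14) = -1/14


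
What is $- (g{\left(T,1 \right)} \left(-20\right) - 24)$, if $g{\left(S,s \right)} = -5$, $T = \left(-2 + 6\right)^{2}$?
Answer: $-76$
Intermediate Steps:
$T = 16$ ($T = 4^{2} = 16$)
$- (g{\left(T,1 \right)} \left(-20\right) - 24) = - (\left(-5\right) \left(-20\right) - 24) = - (100 - 24) = \left(-1\right) 76 = -76$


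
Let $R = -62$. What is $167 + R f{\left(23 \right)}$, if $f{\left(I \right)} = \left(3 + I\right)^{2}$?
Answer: $-41745$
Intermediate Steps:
$167 + R f{\left(23 \right)} = 167 - 62 \left(3 + 23\right)^{2} = 167 - 62 \cdot 26^{2} = 167 - 41912 = -41745$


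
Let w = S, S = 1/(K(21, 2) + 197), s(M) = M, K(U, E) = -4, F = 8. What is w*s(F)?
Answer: 8/193 ≈ 0.041451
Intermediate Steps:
S = 1/193 (S = 1/(-4 + 197) = 1/193 ≈ 0.0051813)
w = 1/193 ≈ 0.0051813
w*s(F) = (1/193)*8 = 8/193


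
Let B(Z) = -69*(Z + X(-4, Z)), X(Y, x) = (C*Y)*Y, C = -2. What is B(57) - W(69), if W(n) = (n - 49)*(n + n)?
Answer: -4485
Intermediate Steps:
W(n) = 2*n*(-49 + n) (W(n) = (-49 + n)*(2*n) = 2*n*(-49 + n))
X(Y, x) = -2*Y² (X(Y, x) = (-2*Y)*Y = -2*Y²)
B(Z) = 2208 - 69*Z (B(Z) = -69*(Z - 2*(-4)²) = -69*(Z - 2*16) = -69*(Z - 32) = -69*(-32 + Z) = 2208 - 69*Z)
B(57) - W(69) = (2208 - 69*57) - 2*69*(-49 + 69) = (2208 - 3933) - 2*69*20 = -1725 - 1*2760 = -1725 - 2760 = -4485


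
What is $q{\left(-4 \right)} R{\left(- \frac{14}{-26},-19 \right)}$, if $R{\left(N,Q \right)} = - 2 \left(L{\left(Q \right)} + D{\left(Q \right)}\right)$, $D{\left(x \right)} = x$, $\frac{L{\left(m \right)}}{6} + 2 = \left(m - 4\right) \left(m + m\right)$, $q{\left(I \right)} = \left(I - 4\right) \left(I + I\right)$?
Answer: $-667264$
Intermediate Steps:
$q{\left(I \right)} = 2 I \left(-4 + I\right)$ ($q{\left(I \right)} = \left(-4 + I\right) 2 I = 2 I \left(-4 + I\right)$)
$L{\left(m \right)} = -12 + 12 m \left(-4 + m\right)$ ($L{\left(m \right)} = -12 + 6 \left(m - 4\right) \left(m + m\right) = -12 + 6 \left(-4 + m\right) 2 m = -12 + 6 \cdot 2 m \left(-4 + m\right) = -12 + 12 m \left(-4 + m\right)$)
$R{\left(N,Q \right)} = 24 - 24 Q^{2} + 94 Q$ ($R{\left(N,Q \right)} = - 2 \left(\left(-12 - 48 Q + 12 Q^{2}\right) + Q\right) = - 2 \left(-12 - 47 Q + 12 Q^{2}\right) = 24 - 24 Q^{2} + 94 Q$)
$q{\left(-4 \right)} R{\left(- \frac{14}{-26},-19 \right)} = 2 \left(-4\right) \left(-4 - 4\right) \left(24 - 24 \left(-19\right)^{2} + 94 \left(-19\right)\right) = 2 \left(-4\right) \left(-8\right) \left(24 - 8664 - 1786\right) = 64 \left(24 - 8664 - 1786\right) = 64 \left(-10426\right) = -667264$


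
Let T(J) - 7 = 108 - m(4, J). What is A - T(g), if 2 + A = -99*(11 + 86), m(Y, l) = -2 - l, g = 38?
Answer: -9760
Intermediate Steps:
T(J) = 117 + J (T(J) = 7 + (108 - (-2 - J)) = 7 + (108 + (2 + J)) = 7 + (110 + J) = 117 + J)
A = -9605 (A = -2 - 99*(11 + 86) = -2 - 99*97 = -2 - 9603 = -9605)
A - T(g) = -9605 - (117 + 38) = -9605 - 1*155 = -9605 - 155 = -9760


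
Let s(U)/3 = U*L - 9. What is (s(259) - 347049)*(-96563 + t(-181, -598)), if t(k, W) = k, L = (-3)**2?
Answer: 32900989752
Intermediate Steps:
L = 9
s(U) = -27 + 27*U (s(U) = 3*(U*9 - 9) = 3*(9*U - 9) = 3*(-9 + 9*U) = -27 + 27*U)
(s(259) - 347049)*(-96563 + t(-181, -598)) = ((-27 + 27*259) - 347049)*(-96563 - 181) = ((-27 + 6993) - 347049)*(-96744) = (6966 - 347049)*(-96744) = -340083*(-96744) = 32900989752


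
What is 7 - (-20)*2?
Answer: 47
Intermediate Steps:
7 - (-20)*2 = 7 - 4*(-10) = 7 + 40 = 47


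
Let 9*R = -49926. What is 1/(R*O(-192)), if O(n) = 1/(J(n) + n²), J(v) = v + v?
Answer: -54720/8321 ≈ -6.5761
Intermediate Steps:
R = -16642/3 (R = (⅑)*(-49926) = -16642/3 ≈ -5547.3)
J(v) = 2*v
O(n) = 1/(n² + 2*n) (O(n) = 1/(2*n + n²) = 1/(n² + 2*n))
1/(R*O(-192)) = 1/((-16642/3)*((1/((-192)*(2 - 192))))) = -3/(16642*((-1/192/(-190)))) = -3/(16642*((-1/192*(-1/190)))) = -3/(16642*1/36480) = -3/16642*36480 = -54720/8321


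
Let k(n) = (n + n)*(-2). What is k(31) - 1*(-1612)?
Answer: 1488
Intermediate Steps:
k(n) = -4*n (k(n) = (2*n)*(-2) = -4*n)
k(31) - 1*(-1612) = -4*31 - 1*(-1612) = -124 + 1612 = 1488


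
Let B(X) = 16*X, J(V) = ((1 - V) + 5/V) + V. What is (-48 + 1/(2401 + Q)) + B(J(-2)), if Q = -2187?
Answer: -15407/214 ≈ -71.995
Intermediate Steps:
J(V) = 1 + 5/V (J(V) = (1 - V + 5/V) + V = 1 + 5/V)
(-48 + 1/(2401 + Q)) + B(J(-2)) = (-48 + 1/(2401 - 2187)) + 16*((5 - 2)/(-2)) = (-48 + 1/214) + 16*(-½*3) = (-48 + 1/214) + 16*(-3/2) = -10271/214 - 24 = -15407/214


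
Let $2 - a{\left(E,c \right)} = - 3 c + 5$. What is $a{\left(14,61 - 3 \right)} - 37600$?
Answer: $-37429$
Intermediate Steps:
$a{\left(E,c \right)} = -3 + 3 c$ ($a{\left(E,c \right)} = 2 - \left(- 3 c + 5\right) = 2 - \left(5 - 3 c\right) = 2 + \left(-5 + 3 c\right) = -3 + 3 c$)
$a{\left(14,61 - 3 \right)} - 37600 = \left(-3 + 3 \left(61 - 3\right)\right) - 37600 = \left(-3 + 3 \cdot 58\right) - 37600 = \left(-3 + 174\right) - 37600 = 171 - 37600 = -37429$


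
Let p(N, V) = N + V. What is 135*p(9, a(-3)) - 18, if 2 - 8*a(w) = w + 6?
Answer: 9441/8 ≈ 1180.1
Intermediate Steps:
a(w) = -½ - w/8 (a(w) = ¼ - (w + 6)/8 = ¼ - (6 + w)/8 = ¼ + (-¾ - w/8) = -½ - w/8)
135*p(9, a(-3)) - 18 = 135*(9 + (-½ - ⅛*(-3))) - 18 = 135*(9 + (-½ + 3/8)) - 18 = 135*(9 - ⅛) - 18 = 135*(71/8) - 18 = 9585/8 - 18 = 9441/8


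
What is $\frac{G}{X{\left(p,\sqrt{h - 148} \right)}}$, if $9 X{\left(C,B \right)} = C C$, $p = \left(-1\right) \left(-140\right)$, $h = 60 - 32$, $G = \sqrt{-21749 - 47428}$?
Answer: $\frac{9 i \sqrt{69177}}{19600} \approx 0.12077 i$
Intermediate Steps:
$G = i \sqrt{69177}$ ($G = \sqrt{-69177} = i \sqrt{69177} \approx 263.02 i$)
$h = 28$
$p = 140$
$X{\left(C,B \right)} = \frac{C^{2}}{9}$ ($X{\left(C,B \right)} = \frac{C C}{9} = \frac{C^{2}}{9}$)
$\frac{G}{X{\left(p,\sqrt{h - 148} \right)}} = \frac{i \sqrt{69177}}{\frac{1}{9} \cdot 140^{2}} = \frac{i \sqrt{69177}}{\frac{1}{9} \cdot 19600} = \frac{i \sqrt{69177}}{\frac{19600}{9}} = i \sqrt{69177} \cdot \frac{9}{19600} = \frac{9 i \sqrt{69177}}{19600}$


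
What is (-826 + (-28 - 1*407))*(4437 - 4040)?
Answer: -500617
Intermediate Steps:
(-826 + (-28 - 1*407))*(4437 - 4040) = (-826 + (-28 - 407))*397 = (-826 - 435)*397 = -1261*397 = -500617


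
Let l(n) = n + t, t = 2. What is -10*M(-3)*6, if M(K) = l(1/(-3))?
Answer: -100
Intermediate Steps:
l(n) = 2 + n (l(n) = n + 2 = 2 + n)
M(K) = 5/3 (M(K) = 2 + 1/(-3) = 2 - ⅓ = 5/3)
-10*M(-3)*6 = -10*5/3*6 = -50/3*6 = -100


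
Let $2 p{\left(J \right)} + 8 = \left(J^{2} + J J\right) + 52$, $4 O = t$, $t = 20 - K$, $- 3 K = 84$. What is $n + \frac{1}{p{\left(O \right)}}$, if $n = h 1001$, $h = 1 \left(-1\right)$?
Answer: $- \frac{166165}{166} \approx -1001.0$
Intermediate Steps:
$K = -28$ ($K = \left(- \frac{1}{3}\right) 84 = -28$)
$h = -1$
$t = 48$ ($t = 20 - -28 = 20 + 28 = 48$)
$O = 12$ ($O = \frac{1}{4} \cdot 48 = 12$)
$p{\left(J \right)} = 22 + J^{2}$ ($p{\left(J \right)} = -4 + \frac{\left(J^{2} + J J\right) + 52}{2} = -4 + \frac{\left(J^{2} + J^{2}\right) + 52}{2} = -4 + \frac{2 J^{2} + 52}{2} = -4 + \frac{52 + 2 J^{2}}{2} = -4 + \left(26 + J^{2}\right) = 22 + J^{2}$)
$n = -1001$ ($n = \left(-1\right) 1001 = -1001$)
$n + \frac{1}{p{\left(O \right)}} = -1001 + \frac{1}{22 + 12^{2}} = -1001 + \frac{1}{22 + 144} = -1001 + \frac{1}{166} = - \frac{166165}{166}$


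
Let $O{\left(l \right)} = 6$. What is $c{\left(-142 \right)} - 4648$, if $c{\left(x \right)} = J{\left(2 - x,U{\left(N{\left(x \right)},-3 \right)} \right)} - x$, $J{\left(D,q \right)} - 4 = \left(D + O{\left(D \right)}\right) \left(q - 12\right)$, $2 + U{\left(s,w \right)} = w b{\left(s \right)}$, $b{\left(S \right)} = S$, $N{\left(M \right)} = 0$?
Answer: $-6602$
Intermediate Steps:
$U{\left(s,w \right)} = -2 + s w$ ($U{\left(s,w \right)} = -2 + w s = -2 + s w$)
$J{\left(D,q \right)} = 4 + \left(-12 + q\right) \left(6 + D\right)$ ($J{\left(D,q \right)} = 4 + \left(D + 6\right) \left(q - 12\right) = 4 + \left(6 + D\right) \left(-12 + q\right) = 4 + \left(-12 + q\right) \left(6 + D\right)$)
$c{\left(x \right)} = -108 + 13 x$ ($c{\left(x \right)} = \left(-68 - 12 \left(2 - x\right) + 6 \left(-2 + 0 \left(-3\right)\right) + \left(2 - x\right) \left(-2 + 0 \left(-3\right)\right)\right) - x = \left(-68 + \left(-24 + 12 x\right) + 6 \left(-2 + 0\right) + \left(2 - x\right) \left(-2 + 0\right)\right) - x = \left(-68 + \left(-24 + 12 x\right) + 6 \left(-2\right) + \left(2 - x\right) \left(-2\right)\right) - x = \left(-68 + \left(-24 + 12 x\right) - 12 + \left(-4 + 2 x\right)\right) - x = \left(-108 + 14 x\right) - x = -108 + 13 x$)
$c{\left(-142 \right)} - 4648 = \left(-108 + 13 \left(-142\right)\right) - 4648 = \left(-108 - 1846\right) - 4648 = -1954 - 4648 = -6602$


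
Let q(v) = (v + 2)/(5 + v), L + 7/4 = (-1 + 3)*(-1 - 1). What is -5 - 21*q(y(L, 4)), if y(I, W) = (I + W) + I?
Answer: -256/5 ≈ -51.200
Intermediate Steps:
L = -23/4 (L = -7/4 + (-1 + 3)*(-1 - 1) = -7/4 + 2*(-2) = -7/4 - 4 = -23/4 ≈ -5.7500)
y(I, W) = W + 2*I
q(v) = (2 + v)/(5 + v)
-5 - 21*q(y(L, 4)) = -5 - 21*(2 + (4 + 2*(-23/4)))/(5 + (4 + 2*(-23/4))) = -5 - 21*(2 + (4 - 23/2))/(5 + (4 - 23/2)) = -5 - 21*(2 - 15/2)/(5 - 15/2) = -5 - 21*(-11)/((-5/2)*2) = -5 - (-42)*(-11)/(5*2) = -5 - 21*11/5 = -5 - 231/5 = -256/5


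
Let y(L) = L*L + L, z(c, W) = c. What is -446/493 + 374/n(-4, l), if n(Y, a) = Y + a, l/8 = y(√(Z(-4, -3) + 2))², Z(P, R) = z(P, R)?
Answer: (-7136*√2 + 89515*I)/(986*(3*I + 8*√2)) ≈ 1.1428 + 7.7214*I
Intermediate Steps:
Z(P, R) = P
y(L) = L + L² (y(L) = L² + L = L + L²)
l = -16*(1 + I*√2)² (l = 8*(√(-4 + 2)*(1 + √(-4 + 2)))² = 8*(√(-2)*(1 + √(-2)))² = 8*((I*√2)*(1 + I*√2))² = 8*(I*√2*(1 + I*√2))² = 8*(-2*(1 + I*√2)²) = -16*(1 + I*√2)² ≈ 16.0 - 45.255*I)
-446/493 + 374/n(-4, l) = -446/493 + 374/(-4 + (16 - 32*I*√2)) = -446*1/493 + 374/(12 - 32*I*√2) = -446/493 + 374/(12 - 32*I*√2)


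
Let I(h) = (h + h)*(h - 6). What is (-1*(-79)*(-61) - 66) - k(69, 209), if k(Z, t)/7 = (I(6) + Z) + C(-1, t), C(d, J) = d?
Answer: -5361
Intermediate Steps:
I(h) = 2*h*(-6 + h) (I(h) = (2*h)*(-6 + h) = 2*h*(-6 + h))
k(Z, t) = -7 + 7*Z (k(Z, t) = 7*((2*6*(-6 + 6) + Z) - 1) = 7*((2*6*0 + Z) - 1) = 7*((0 + Z) - 1) = 7*(Z - 1) = 7*(-1 + Z) = -7 + 7*Z)
(-1*(-79)*(-61) - 66) - k(69, 209) = (-1*(-79)*(-61) - 66) - (-7 + 7*69) = (79*(-61) - 66) - (-7 + 483) = (-4819 - 66) - 1*476 = -4885 - 476 = -5361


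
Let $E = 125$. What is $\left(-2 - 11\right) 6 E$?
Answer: $-9750$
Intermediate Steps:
$\left(-2 - 11\right) 6 E = \left(-2 - 11\right) 6 \cdot 125 = \left(-13\right) 6 \cdot 125 = \left(-78\right) 125 = -9750$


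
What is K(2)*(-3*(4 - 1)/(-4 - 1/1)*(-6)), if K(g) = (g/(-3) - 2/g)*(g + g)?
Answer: 72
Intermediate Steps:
K(g) = 2*g*(-2/g - g/3) (K(g) = (g*(-⅓) - 2/g)*(2*g) = (-g/3 - 2/g)*(2*g) = (-2/g - g/3)*(2*g) = 2*g*(-2/g - g/3))
K(2)*(-3*(4 - 1)/(-4 - 1/1)*(-6)) = (-4 - ⅔*2²)*(-3*(4 - 1)/(-4 - 1/1)*(-6)) = (-4 - ⅔*4)*(-9/(-4 - 1*1)*(-6)) = (-4 - 8/3)*(-9/(-4 - 1)*(-6)) = -20*(-9/(-5))*(-6)/3 = -20*(-9*(-1)/5)*(-6)/3 = -20*(-3*(-⅗))*(-6)/3 = -12*(-6) = -20/3*(-54/5) = 72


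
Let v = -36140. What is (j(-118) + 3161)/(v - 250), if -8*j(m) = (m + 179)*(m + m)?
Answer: -3307/24260 ≈ -0.13631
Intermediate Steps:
j(m) = -m*(179 + m)/4 (j(m) = -(m + 179)*(m + m)/8 = -(179 + m)*2*m/8 = -m*(179 + m)/4)
(j(-118) + 3161)/(v - 250) = (-¼*(-118)*(179 - 118) + 3161)/(-36140 - 250) = (-¼*(-118)*61 + 3161)/(-36390) = (3599/2 + 3161)*(-1/36390) = (9921/2)*(-1/36390) = -3307/24260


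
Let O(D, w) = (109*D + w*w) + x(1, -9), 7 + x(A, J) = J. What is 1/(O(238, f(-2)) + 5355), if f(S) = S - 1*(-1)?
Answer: 1/31282 ≈ 3.1967e-5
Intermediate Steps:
x(A, J) = -7 + J
f(S) = 1 + S (f(S) = S + 1 = 1 + S)
O(D, w) = -16 + w² + 109*D (O(D, w) = (109*D + w*w) + (-7 - 9) = (109*D + w²) - 16 = (w² + 109*D) - 16 = -16 + w² + 109*D)
1/(O(238, f(-2)) + 5355) = 1/((-16 + (1 - 2)² + 109*238) + 5355) = 1/((-16 + (-1)² + 25942) + 5355) = 1/((-16 + 1 + 25942) + 5355) = 1/(25927 + 5355) = 1/31282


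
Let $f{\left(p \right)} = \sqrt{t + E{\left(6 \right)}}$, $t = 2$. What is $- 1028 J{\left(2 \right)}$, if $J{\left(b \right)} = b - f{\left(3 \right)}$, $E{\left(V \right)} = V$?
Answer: $-2056 + 2056 \sqrt{2} \approx 851.62$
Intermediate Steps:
$f{\left(p \right)} = 2 \sqrt{2}$ ($f{\left(p \right)} = \sqrt{2 + 6} = \sqrt{8} = 2 \sqrt{2}$)
$J{\left(b \right)} = b - 2 \sqrt{2}$
$- 1028 J{\left(2 \right)} = - 1028 \left(2 - 2 \sqrt{2}\right) = -2056 + 2056 \sqrt{2}$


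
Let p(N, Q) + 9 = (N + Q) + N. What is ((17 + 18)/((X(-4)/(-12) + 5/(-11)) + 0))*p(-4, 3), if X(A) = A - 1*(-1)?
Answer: 21560/9 ≈ 2395.6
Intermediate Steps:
X(A) = 1 + A (X(A) = A + 1 = 1 + A)
p(N, Q) = -9 + Q + 2*N (p(N, Q) = -9 + ((N + Q) + N) = -9 + (Q + 2*N) = -9 + Q + 2*N)
((17 + 18)/((X(-4)/(-12) + 5/(-11)) + 0))*p(-4, 3) = ((17 + 18)/(((1 - 4)/(-12) + 5/(-11)) + 0))*(-9 + 3 + 2*(-4)) = (35/((-3*(-1/12) + 5*(-1/11)) + 0))*(-9 + 3 - 8) = (35/((¼ - 5/11) + 0))*(-14) = (35/(-9/44 + 0))*(-14) = (35/(-9/44))*(-14) = (35*(-44/9))*(-14) = -1540/9*(-14) = 21560/9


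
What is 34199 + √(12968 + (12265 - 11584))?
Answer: 34199 + √13649 ≈ 34316.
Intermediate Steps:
34199 + √(12968 + (12265 - 11584)) = 34199 + √(12968 + 681) = 34199 + √13649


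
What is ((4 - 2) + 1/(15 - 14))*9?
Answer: 27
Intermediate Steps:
((4 - 2) + 1/(15 - 14))*9 = (2 + 1/1)*9 = (2 + 1)*9 = 3*9 = 27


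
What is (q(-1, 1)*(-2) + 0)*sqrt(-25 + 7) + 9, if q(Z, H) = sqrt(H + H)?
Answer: 9 - 12*I ≈ 9.0 - 12.0*I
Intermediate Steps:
q(Z, H) = sqrt(2)*sqrt(H) (q(Z, H) = sqrt(2*H) = sqrt(2)*sqrt(H))
(q(-1, 1)*(-2) + 0)*sqrt(-25 + 7) + 9 = ((sqrt(2)*sqrt(1))*(-2) + 0)*sqrt(-25 + 7) + 9 = ((sqrt(2)*1)*(-2) + 0)*sqrt(-18) + 9 = (sqrt(2)*(-2) + 0)*(3*I*sqrt(2)) + 9 = (-2*sqrt(2) + 0)*(3*I*sqrt(2)) + 9 = (-2*sqrt(2))*(3*I*sqrt(2)) + 9 = -12*I + 9 = 9 - 12*I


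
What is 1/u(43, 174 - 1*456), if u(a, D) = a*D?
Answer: -1/12126 ≈ -8.2467e-5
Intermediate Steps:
u(a, D) = D*a
1/u(43, 174 - 1*456) = 1/((174 - 1*456)*43) = 1/((174 - 456)*43) = 1/(-282*43) = 1/(-12126) = -1/12126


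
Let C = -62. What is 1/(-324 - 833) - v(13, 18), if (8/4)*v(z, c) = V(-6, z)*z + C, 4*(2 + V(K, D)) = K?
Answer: 248751/4628 ≈ 53.749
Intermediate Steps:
V(K, D) = -2 + K/4
v(z, c) = -31 - 7*z/4 (v(z, c) = ((-2 + (¼)*(-6))*z - 62)/2 = ((-2 - 3/2)*z - 62)/2 = (-7*z/2 - 62)/2 = (-62 - 7*z/2)/2 = -31 - 7*z/4)
1/(-324 - 833) - v(13, 18) = 1/(-324 - 833) - (-31 - 7/4*13) = 1/(-1157) - (-31 - 91/4) = -1/1157 - 1*(-215/4) = -1/1157 + 215/4 = 248751/4628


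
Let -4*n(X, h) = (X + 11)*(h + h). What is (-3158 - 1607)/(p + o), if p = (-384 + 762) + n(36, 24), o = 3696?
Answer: -953/702 ≈ -1.3575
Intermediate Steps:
n(X, h) = -h*(11 + X)/2 (n(X, h) = -(X + 11)*(h + h)/4 = -(11 + X)*2*h/4 = -h*(11 + X)/2)
p = -186 (p = (-384 + 762) - ½*24*(11 + 36) = 378 - ½*24*47 = 378 - 564 = -186)
(-3158 - 1607)/(p + o) = (-3158 - 1607)/(-186 + 3696) = -4765/3510 = -4765*1/3510 = -953/702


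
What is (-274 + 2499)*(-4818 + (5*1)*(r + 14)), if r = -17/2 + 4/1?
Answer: -21228725/2 ≈ -1.0614e+7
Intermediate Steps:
r = -9/2 (r = -17*1/2 + 4*1 = -17/2 + 4 = -9/2 ≈ -4.5000)
(-274 + 2499)*(-4818 + (5*1)*(r + 14)) = (-274 + 2499)*(-4818 + (5*1)*(-9/2 + 14)) = 2225*(-4818 + 5*(19/2)) = 2225*(-4818 + 95/2) = 2225*(-9541/2) = -21228725/2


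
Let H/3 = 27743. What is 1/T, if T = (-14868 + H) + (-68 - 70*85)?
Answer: 1/62343 ≈ 1.6040e-5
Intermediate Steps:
H = 83229 (H = 3*27743 = 83229)
T = 62343 (T = (-14868 + 83229) + (-68 - 70*85) = 68361 + (-68 - 5950) = 68361 - 6018 = 62343)
1/T = 1/62343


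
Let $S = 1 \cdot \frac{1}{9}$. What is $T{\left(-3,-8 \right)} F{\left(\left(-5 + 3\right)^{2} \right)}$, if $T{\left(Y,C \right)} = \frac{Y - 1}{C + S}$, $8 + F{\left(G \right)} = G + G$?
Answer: $0$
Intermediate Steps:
$S = \frac{1}{9}$ ($S = 1 \cdot \frac{1}{9} = \frac{1}{9} \approx 0.11111$)
$F{\left(G \right)} = -8 + 2 G$ ($F{\left(G \right)} = -8 + \left(G + G\right) = -8 + 2 G$)
$T{\left(Y,C \right)} = \frac{-1 + Y}{\frac{1}{9} + C}$ ($T{\left(Y,C \right)} = \frac{Y - 1}{C + \frac{1}{9}} = \frac{-1 + Y}{\frac{1}{9} + C}$)
$T{\left(-3,-8 \right)} F{\left(\left(-5 + 3\right)^{2} \right)} = \frac{9 \left(-1 - 3\right)}{1 + 9 \left(-8\right)} \left(-8 + 2 \left(-5 + 3\right)^{2}\right) = 9 \frac{1}{1 - 72} \left(-4\right) \left(-8 + 2 \left(-2\right)^{2}\right) = 9 \frac{1}{-71} \left(-4\right) \left(-8 + 2 \cdot 4\right) = 9 \left(- \frac{1}{71}\right) \left(-4\right) \left(-8 + 8\right) = \frac{36}{71} \cdot 0 = 0$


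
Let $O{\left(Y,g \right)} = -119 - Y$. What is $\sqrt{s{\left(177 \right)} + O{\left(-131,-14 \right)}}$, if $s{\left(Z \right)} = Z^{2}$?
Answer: $\sqrt{31341} \approx 177.03$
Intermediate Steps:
$\sqrt{s{\left(177 \right)} + O{\left(-131,-14 \right)}} = \sqrt{177^{2} - -12} = \sqrt{31329 + \left(-119 + 131\right)} = \sqrt{31329 + 12} = \sqrt{31341}$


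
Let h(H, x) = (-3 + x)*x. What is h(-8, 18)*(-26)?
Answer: -7020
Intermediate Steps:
h(H, x) = x*(-3 + x)
h(-8, 18)*(-26) = (18*(-3 + 18))*(-26) = (18*15)*(-26) = 270*(-26) = -7020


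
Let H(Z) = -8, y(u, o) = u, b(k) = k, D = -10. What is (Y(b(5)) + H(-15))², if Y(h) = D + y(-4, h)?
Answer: 484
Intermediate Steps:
Y(h) = -14 (Y(h) = -10 - 4 = -14)
(Y(b(5)) + H(-15))² = (-14 - 8)² = (-22)² = 484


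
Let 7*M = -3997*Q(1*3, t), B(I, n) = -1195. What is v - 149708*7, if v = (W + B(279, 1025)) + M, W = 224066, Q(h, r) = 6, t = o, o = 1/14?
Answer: -828511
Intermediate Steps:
o = 1/14 ≈ 0.071429
t = 1/14 ≈ 0.071429
M = -3426 (M = (-3997*6)/7 = (1/7)*(-23982) = -3426)
v = 219445 (v = (224066 - 1195) - 3426 = 222871 - 3426 = 219445)
v - 149708*7 = 219445 - 149708*7 = 219445 - 1*1047956 = 219445 - 1047956 = -828511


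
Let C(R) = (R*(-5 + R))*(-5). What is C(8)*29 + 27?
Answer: -3453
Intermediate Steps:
C(R) = -5*R*(-5 + R)
C(8)*29 + 27 = (5*8*(5 - 1*8))*29 + 27 = (5*8*(5 - 8))*29 + 27 = (5*8*(-3))*29 + 27 = -120*29 + 27 = -3480 + 27 = -3453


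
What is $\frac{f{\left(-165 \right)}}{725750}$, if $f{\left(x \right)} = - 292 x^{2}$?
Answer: $- \frac{158994}{14515} \approx -10.954$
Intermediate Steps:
$\frac{f{\left(-165 \right)}}{725750} = \frac{\left(-292\right) \left(-165\right)^{2}}{725750} = \left(-292\right) 27225 \cdot \frac{1}{725750} = \left(-7949700\right) \frac{1}{725750} = - \frac{158994}{14515}$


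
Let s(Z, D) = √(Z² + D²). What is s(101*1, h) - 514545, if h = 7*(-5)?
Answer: -514545 + √11426 ≈ -5.1444e+5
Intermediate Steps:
h = -35
s(Z, D) = √(D² + Z²)
s(101*1, h) - 514545 = √((-35)² + (101*1)²) - 514545 = √(1225 + 101²) - 514545 = √(1225 + 10201) - 514545 = √11426 - 514545 = -514545 + √11426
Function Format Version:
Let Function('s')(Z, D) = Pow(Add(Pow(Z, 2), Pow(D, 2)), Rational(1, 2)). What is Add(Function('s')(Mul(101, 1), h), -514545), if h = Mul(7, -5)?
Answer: Add(-514545, Pow(11426, Rational(1, 2))) ≈ -5.1444e+5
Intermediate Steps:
h = -35
Function('s')(Z, D) = Pow(Add(Pow(D, 2), Pow(Z, 2)), Rational(1, 2))
Add(Function('s')(Mul(101, 1), h), -514545) = Add(Pow(Add(Pow(-35, 2), Pow(Mul(101, 1), 2)), Rational(1, 2)), -514545) = Add(Pow(Add(1225, Pow(101, 2)), Rational(1, 2)), -514545) = Add(Pow(Add(1225, 10201), Rational(1, 2)), -514545) = Add(Pow(11426, Rational(1, 2)), -514545) = Add(-514545, Pow(11426, Rational(1, 2)))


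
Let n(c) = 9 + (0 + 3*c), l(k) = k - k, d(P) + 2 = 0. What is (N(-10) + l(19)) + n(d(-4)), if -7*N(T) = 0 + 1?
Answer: 20/7 ≈ 2.8571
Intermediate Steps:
d(P) = -2 (d(P) = -2 + 0 = -2)
l(k) = 0
N(T) = -1/7 (N(T) = -(0 + 1)/7 = -1/7*1 = -1/7)
n(c) = 9 + 3*c
(N(-10) + l(19)) + n(d(-4)) = (-1/7 + 0) + (9 + 3*(-2)) = -1/7 + (9 - 6) = -1/7 + 3 = 20/7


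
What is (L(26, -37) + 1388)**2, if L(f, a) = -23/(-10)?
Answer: 193293409/100 ≈ 1.9329e+6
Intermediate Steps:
L(f, a) = 23/10 (L(f, a) = -23*(-1/10) = 23/10)
(L(26, -37) + 1388)**2 = (23/10 + 1388)**2 = (13903/10)**2 = 193293409/100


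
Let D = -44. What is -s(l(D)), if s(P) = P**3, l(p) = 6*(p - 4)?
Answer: 23887872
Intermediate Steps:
l(p) = -24 + 6*p (l(p) = 6*(-4 + p) = -24 + 6*p)
-s(l(D)) = -(-24 + 6*(-44))**3 = -(-24 - 264)**3 = -1*(-288)**3 = -1*(-23887872) = 23887872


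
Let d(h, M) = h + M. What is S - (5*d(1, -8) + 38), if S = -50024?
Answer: -50027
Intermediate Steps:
d(h, M) = M + h
S - (5*d(1, -8) + 38) = -50024 - (5*(-8 + 1) + 38) = -50024 - (5*(-7) + 38) = -50024 - (-35 + 38) = -50024 - 1*3 = -50024 - 3 = -50027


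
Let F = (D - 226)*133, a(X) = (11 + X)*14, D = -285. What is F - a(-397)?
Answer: -62559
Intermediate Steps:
a(X) = 154 + 14*X
F = -67963 (F = (-285 - 226)*133 = -511*133 = -67963)
F - a(-397) = -67963 - (154 + 14*(-397)) = -67963 - (154 - 5558) = -67963 - 1*(-5404) = -67963 + 5404 = -62559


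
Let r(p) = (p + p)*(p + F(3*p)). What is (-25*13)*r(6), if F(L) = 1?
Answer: -27300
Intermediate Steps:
r(p) = 2*p*(1 + p) (r(p) = (p + p)*(p + 1) = (2*p)*(1 + p) = 2*p*(1 + p))
(-25*13)*r(6) = (-25*13)*(2*6*(1 + 6)) = -650*6*7 = -325*84 = -27300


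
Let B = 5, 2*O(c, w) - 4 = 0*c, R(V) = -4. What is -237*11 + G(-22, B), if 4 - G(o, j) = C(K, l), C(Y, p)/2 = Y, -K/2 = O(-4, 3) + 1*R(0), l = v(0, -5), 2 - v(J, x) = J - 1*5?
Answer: -2611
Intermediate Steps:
O(c, w) = 2 (O(c, w) = 2 + (0*c)/2 = 2 + (½)*0 = 2 + 0 = 2)
v(J, x) = 7 - J (v(J, x) = 2 - (J - 1*5) = 2 - (J - 5) = 2 - (-5 + J) = 2 + (5 - J) = 7 - J)
l = 7 (l = 7 - 1*0 = 7 + 0 = 7)
K = 4 (K = -2*(2 + 1*(-4)) = -2*(2 - 4) = -2*(-2) = 4)
C(Y, p) = 2*Y
G(o, j) = -4 (G(o, j) = 4 - 2*4 = 4 - 1*8 = 4 - 8 = -4)
-237*11 + G(-22, B) = -237*11 - 4 = -2607 - 4 = -2611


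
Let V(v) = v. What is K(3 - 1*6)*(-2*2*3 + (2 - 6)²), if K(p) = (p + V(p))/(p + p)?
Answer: 4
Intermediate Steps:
K(p) = 1 (K(p) = (p + p)/(p + p) = (2*p)/((2*p)) = (2*p)*(1/(2*p)) = 1)
K(3 - 1*6)*(-2*2*3 + (2 - 6)²) = 1*(-2*2*3 + (2 - 6)²) = 1*(-4*3 + (-4)²) = 1*(-12 + 16) = 1*4 = 4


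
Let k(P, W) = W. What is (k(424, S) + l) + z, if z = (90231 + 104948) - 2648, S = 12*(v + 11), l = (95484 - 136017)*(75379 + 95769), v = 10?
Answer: -6936949101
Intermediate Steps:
l = -6937141884 (l = -40533*171148 = -6937141884)
S = 252 (S = 12*(10 + 11) = 12*21 = 252)
z = 192531 (z = 195179 - 2648 = 192531)
(k(424, S) + l) + z = (252 - 6937141884) + 192531 = -6937141632 + 192531 = -6936949101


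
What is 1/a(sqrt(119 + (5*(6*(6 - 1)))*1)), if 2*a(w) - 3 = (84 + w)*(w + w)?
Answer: -1082/7299575 + 336*sqrt(269)/7299575 ≈ 0.00060672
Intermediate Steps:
a(w) = 3/2 + w*(84 + w) (a(w) = 3/2 + ((84 + w)*(w + w))/2 = 3/2 + ((84 + w)*(2*w))/2 = 3/2 + (2*w*(84 + w))/2 = 3/2 + w*(84 + w))
1/a(sqrt(119 + (5*(6*(6 - 1)))*1)) = 1/(3/2 + (sqrt(119 + (5*(6*(6 - 1)))*1))**2 + 84*sqrt(119 + (5*(6*(6 - 1)))*1)) = 1/(3/2 + (sqrt(119 + (5*(6*5))*1))**2 + 84*sqrt(119 + (5*(6*5))*1)) = 1/(3/2 + (sqrt(119 + (5*30)*1))**2 + 84*sqrt(119 + (5*30)*1)) = 1/(3/2 + (sqrt(119 + 150*1))**2 + 84*sqrt(119 + 150*1)) = 1/(3/2 + (sqrt(119 + 150))**2 + 84*sqrt(119 + 150)) = 1/(3/2 + (sqrt(269))**2 + 84*sqrt(269)) = 1/(3/2 + 269 + 84*sqrt(269)) = 1/(541/2 + 84*sqrt(269))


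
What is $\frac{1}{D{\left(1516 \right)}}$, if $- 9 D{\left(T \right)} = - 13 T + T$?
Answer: $\frac{3}{6064} \approx 0.00049472$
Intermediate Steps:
$D{\left(T \right)} = \frac{4 T}{3}$ ($D{\left(T \right)} = - \frac{- 13 T + T}{9} = - \frac{\left(-12\right) T}{9} = \frac{4 T}{3}$)
$\frac{1}{D{\left(1516 \right)}} = \frac{1}{\frac{4}{3} \cdot 1516} = \frac{1}{\frac{6064}{3}} = \frac{3}{6064}$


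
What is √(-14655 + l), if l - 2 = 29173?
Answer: 22*√30 ≈ 120.50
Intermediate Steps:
l = 29175 (l = 2 + 29173 = 29175)
√(-14655 + l) = √(-14655 + 29175) = √14520 = 22*√30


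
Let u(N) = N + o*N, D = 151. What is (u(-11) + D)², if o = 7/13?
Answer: 3038049/169 ≈ 17977.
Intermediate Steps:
o = 7/13 (o = 7*(1/13) = 7/13 ≈ 0.53846)
u(N) = 20*N/13 (u(N) = N + 7*N/13 = 20*N/13)
(u(-11) + D)² = ((20/13)*(-11) + 151)² = (-220/13 + 151)² = (1743/13)² = 3038049/169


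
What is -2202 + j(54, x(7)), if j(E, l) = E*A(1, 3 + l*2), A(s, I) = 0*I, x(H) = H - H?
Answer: -2202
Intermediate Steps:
x(H) = 0
A(s, I) = 0
j(E, l) = 0 (j(E, l) = E*0 = 0)
-2202 + j(54, x(7)) = -2202 + 0 = -2202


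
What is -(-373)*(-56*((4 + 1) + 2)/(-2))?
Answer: 73108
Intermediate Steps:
-(-373)*(-56*((4 + 1) + 2)/(-2)) = -(-373)*(-56*(5 + 2)*(-1)/2) = -(-373)*(-392*(-1)/2) = -(-373)*(-56*(-7/2)) = -(-373)*196 = -373*(-196) = 73108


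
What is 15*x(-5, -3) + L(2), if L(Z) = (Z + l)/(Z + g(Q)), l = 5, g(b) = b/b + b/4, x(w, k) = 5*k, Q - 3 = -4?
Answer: -2447/11 ≈ -222.45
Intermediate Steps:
Q = -1 (Q = 3 - 4 = -1)
g(b) = 1 + b/4 (g(b) = 1 + b*(¼) = 1 + b/4)
L(Z) = (5 + Z)/(¾ + Z) (L(Z) = (Z + 5)/(Z + (1 + (¼)*(-1))) = (5 + Z)/(Z + (1 - ¼)) = (5 + Z)/(Z + ¾) = (5 + Z)/(¾ + Z))
15*x(-5, -3) + L(2) = 15*(5*(-3)) + 4*(5 + 2)/(3 + 4*2) = 15*(-15) + 4*7/(3 + 8) = -225 + 4*7/11 = -225 + 4*(1/11)*7 = -225 + 28/11 = -2447/11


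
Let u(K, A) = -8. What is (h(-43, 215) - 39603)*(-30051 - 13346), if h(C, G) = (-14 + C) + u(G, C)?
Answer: 1721472196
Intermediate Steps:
h(C, G) = -22 + C (h(C, G) = (-14 + C) - 8 = -22 + C)
(h(-43, 215) - 39603)*(-30051 - 13346) = ((-22 - 43) - 39603)*(-30051 - 13346) = (-65 - 39603)*(-43397) = -39668*(-43397) = 1721472196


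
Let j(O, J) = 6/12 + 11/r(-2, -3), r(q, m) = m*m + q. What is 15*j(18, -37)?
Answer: 435/14 ≈ 31.071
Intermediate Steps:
r(q, m) = q + m**2 (r(q, m) = m**2 + q = q + m**2)
j(O, J) = 29/14 (j(O, J) = 6/12 + 11/(-2 + (-3)**2) = 6*(1/12) + 11/(-2 + 9) = 1/2 + 11/7 = 29/14)
15*j(18, -37) = 15*(29/14) = 435/14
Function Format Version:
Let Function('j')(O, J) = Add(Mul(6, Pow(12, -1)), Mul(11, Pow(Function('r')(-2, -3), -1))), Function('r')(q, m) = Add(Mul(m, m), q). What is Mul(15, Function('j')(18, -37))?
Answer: Rational(435, 14) ≈ 31.071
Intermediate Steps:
Function('r')(q, m) = Add(q, Pow(m, 2)) (Function('r')(q, m) = Add(Pow(m, 2), q) = Add(q, Pow(m, 2)))
Function('j')(O, J) = Rational(29, 14) (Function('j')(O, J) = Add(Mul(6, Pow(12, -1)), Mul(11, Pow(Add(-2, Pow(-3, 2)), -1))) = Add(Mul(6, Rational(1, 12)), Mul(11, Pow(Add(-2, 9), -1))) = Add(Rational(1, 2), Mul(11, Pow(7, -1))) = Add(Rational(1, 2), Mul(11, Rational(1, 7))) = Add(Rational(1, 2), Rational(11, 7)) = Rational(29, 14))
Mul(15, Function('j')(18, -37)) = Mul(15, Rational(29, 14)) = Rational(435, 14)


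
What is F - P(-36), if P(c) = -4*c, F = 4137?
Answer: 3993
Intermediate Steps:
F - P(-36) = 4137 - (-4)*(-36) = 4137 - 1*144 = 4137 - 144 = 3993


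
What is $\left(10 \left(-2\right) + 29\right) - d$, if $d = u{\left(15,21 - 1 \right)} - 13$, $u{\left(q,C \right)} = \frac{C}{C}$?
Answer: $21$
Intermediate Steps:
$u{\left(q,C \right)} = 1$
$d = -12$ ($d = 1 - 13 = -12$)
$\left(10 \left(-2\right) + 29\right) - d = \left(10 \left(-2\right) + 29\right) - -12 = \left(-20 + 29\right) + 12 = 9 + 12 = 21$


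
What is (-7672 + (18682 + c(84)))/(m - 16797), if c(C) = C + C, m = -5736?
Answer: -3726/7511 ≈ -0.49607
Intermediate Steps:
c(C) = 2*C
(-7672 + (18682 + c(84)))/(m - 16797) = (-7672 + (18682 + 2*84))/(-5736 - 16797) = (-7672 + (18682 + 168))/(-22533) = (-7672 + 18850)*(-1/22533) = 11178*(-1/22533) = -3726/7511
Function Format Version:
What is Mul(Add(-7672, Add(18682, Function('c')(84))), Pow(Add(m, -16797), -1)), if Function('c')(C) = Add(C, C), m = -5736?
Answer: Rational(-3726, 7511) ≈ -0.49607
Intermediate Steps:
Function('c')(C) = Mul(2, C)
Mul(Add(-7672, Add(18682, Function('c')(84))), Pow(Add(m, -16797), -1)) = Mul(Add(-7672, Add(18682, Mul(2, 84))), Pow(Add(-5736, -16797), -1)) = Mul(Add(-7672, Add(18682, 168)), Pow(-22533, -1)) = Mul(Add(-7672, 18850), Rational(-1, 22533)) = Mul(11178, Rational(-1, 22533)) = Rational(-3726, 7511)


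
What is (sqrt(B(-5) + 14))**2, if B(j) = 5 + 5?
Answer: 24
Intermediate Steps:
B(j) = 10
(sqrt(B(-5) + 14))**2 = (sqrt(10 + 14))**2 = (sqrt(24))**2 = (2*sqrt(6))**2 = 24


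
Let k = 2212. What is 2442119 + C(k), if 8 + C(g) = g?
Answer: 2444323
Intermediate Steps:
C(g) = -8 + g
2442119 + C(k) = 2442119 + (-8 + 2212) = 2442119 + 2204 = 2444323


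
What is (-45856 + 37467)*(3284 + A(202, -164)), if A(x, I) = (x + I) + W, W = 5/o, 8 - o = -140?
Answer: -4124544129/148 ≈ -2.7869e+7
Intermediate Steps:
o = 148 (o = 8 - 1*(-140) = 8 + 140 = 148)
W = 5/148 ≈ 0.033784
A(x, I) = 5/148 + I + x (A(x, I) = (x + I) + 5/148 = (I + x) + 5/148 = 5/148 + I + x)
(-45856 + 37467)*(3284 + A(202, -164)) = (-45856 + 37467)*(3284 + (5/148 - 164 + 202)) = -8389*(3284 + 5629/148) = -8389*491661/148 = -4124544129/148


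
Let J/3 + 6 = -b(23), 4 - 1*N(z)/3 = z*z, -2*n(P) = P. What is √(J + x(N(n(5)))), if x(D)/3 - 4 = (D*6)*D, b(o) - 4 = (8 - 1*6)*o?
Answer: √10626/4 ≈ 25.771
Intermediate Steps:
b(o) = 4 + 2*o (b(o) = 4 + (8 - 1*6)*o = 4 + (8 - 6)*o = 4 + 2*o)
n(P) = -P/2
N(z) = 12 - 3*z² (N(z) = 12 - 3*z*z = 12 - 3*z²)
x(D) = 12 + 18*D² (x(D) = 12 + 3*((D*6)*D) = 12 + 3*((6*D)*D) = 12 + 3*(6*D²) = 12 + 18*D²)
J = -168 (J = -18 + 3*(-(4 + 2*23)) = -18 + 3*(-(4 + 46)) = -18 + 3*(-1*50) = -18 + 3*(-50) = -18 - 150 = -168)
√(J + x(N(n(5)))) = √(-168 + (12 + 18*(12 - 3*(-½*5)²)²)) = √(-168 + (12 + 18*(12 - 3*(-5/2)²)²)) = √(-168 + (12 + 18*(12 - 3*25/4)²)) = √(-168 + (12 + 18*(12 - 75/4)²)) = √(-168 + (12 + 18*(-27/4)²)) = √(-168 + (12 + 18*(729/16))) = √(-168 + (12 + 6561/8)) = √(-168 + 6657/8) = √(5313/8) = √10626/4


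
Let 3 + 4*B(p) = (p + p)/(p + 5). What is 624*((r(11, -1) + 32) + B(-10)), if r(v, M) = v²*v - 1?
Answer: 850044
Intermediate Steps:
r(v, M) = -1 + v³ (r(v, M) = v³ - 1 = -1 + v³)
B(p) = -¾ + p/(2*(5 + p)) (B(p) = -¾ + ((p + p)/(p + 5))/4 = -¾ + ((2*p)/(5 + p))/4 = -¾ + (2*p/(5 + p))/4 = -¾ + p/(2*(5 + p)))
624*((r(11, -1) + 32) + B(-10)) = 624*(((-1 + 11³) + 32) + (-15 - 1*(-10))/(4*(5 - 10))) = 624*(((-1 + 1331) + 32) + (¼)*(-15 + 10)/(-5)) = 624*((1330 + 32) + (¼)*(-⅕)*(-5)) = 624*(1362 + ¼) = 624*(5449/4) = 850044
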